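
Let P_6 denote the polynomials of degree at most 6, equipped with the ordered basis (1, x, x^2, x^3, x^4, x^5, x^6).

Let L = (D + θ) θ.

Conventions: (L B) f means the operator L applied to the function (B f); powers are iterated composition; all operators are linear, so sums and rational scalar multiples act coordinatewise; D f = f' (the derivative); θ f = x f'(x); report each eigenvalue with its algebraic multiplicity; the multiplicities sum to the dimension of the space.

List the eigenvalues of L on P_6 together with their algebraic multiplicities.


λ = 0 (multiplicity 1), λ = 1 (multiplicity 1), λ = 4 (multiplicity 1), λ = 9 (multiplicity 1), λ = 16 (multiplicity 1), λ = 25 (multiplicity 1), λ = 36 (multiplicity 1)

image of 1: 0
image of x: x + 1
image of x^2: 4x^2 + 4x
image of x^3: 9x^3 + 9x^2
image of x^4: 16x^4 + 16x^3
image of x^5: 25x^5 + 25x^4
image of x^6: 36x^6 + 36x^5
the matrix is upper triangular; its diagonal is (0, 1, 4, 9, 16, 25, 36)
for a triangular matrix the eigenvalues are the diagonal entries, with algebraic multiplicity their repetition count


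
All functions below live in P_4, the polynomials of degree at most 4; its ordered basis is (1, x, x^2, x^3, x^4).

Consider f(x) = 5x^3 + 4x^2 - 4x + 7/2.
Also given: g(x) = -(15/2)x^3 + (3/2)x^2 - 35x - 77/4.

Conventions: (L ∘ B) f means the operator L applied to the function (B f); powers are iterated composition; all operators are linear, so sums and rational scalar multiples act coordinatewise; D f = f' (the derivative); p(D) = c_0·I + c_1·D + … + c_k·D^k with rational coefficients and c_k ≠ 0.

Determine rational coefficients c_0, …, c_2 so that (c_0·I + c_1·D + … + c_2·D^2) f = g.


D^0 f = 5x^3 + 4x^2 - 4x + 7/2
D^1 f = 15x^2 + 8x - 4
D^2 f = 30x + 8
matching coefficients of g against c_0 f + c_1 Df + … from the top degree down determines the c_i
solution: c_0 = -3/2, c_1 = 1/2, c_2 = -3/2

c_0 = -3/2, c_1 = 1/2, c_2 = -3/2


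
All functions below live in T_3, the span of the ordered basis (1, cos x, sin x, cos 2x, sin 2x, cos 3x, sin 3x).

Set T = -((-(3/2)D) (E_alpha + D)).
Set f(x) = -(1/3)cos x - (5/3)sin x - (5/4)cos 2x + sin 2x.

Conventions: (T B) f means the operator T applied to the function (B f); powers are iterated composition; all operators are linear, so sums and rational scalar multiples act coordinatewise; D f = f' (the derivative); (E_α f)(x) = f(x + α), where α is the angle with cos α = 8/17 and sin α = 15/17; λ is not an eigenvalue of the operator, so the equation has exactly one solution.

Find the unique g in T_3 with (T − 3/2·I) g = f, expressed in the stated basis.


write g with unknown coordinates in the stated basis and equate coefficients in (T − 3/2·I) g = f
solving from the highest basis element down gives g = (178/1305)cos x + (158/435)sin x + (1559/11298)cos 2x - (145/1883)sin 2x
check: T g = -(56/435)cos x - (488/435)sin x - (1964/1883)cos 2x + (3331/3766)sin 2x
so T g − 3/2·g = -(1/3)cos x - (5/3)sin x - (5/4)cos 2x + sin 2x = f ✓

g(x) = (178/1305)cos x + (158/435)sin x + (1559/11298)cos 2x - (145/1883)sin 2x


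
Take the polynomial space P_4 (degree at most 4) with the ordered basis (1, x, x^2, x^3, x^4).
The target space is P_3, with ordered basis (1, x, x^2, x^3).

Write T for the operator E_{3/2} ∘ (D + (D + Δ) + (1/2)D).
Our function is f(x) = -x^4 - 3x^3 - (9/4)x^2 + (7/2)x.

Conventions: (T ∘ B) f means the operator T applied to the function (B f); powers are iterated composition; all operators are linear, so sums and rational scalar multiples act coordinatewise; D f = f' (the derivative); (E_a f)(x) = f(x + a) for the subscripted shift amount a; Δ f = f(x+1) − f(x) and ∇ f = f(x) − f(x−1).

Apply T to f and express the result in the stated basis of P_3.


D f = -4x^3 - 9x^2 - (9/2)x + 7/2
D f = -4x^3 - 9x^2 - (9/2)x + 7/2
Δ f = -4x^3 - 15x^2 - (35/2)x - 11/4
(D + Δ) f = -8x^3 - 24x^2 - 22x + 3/4
D f = -4x^3 - 9x^2 - (9/2)x + 7/2
((1/2)D) f = -2x^3 - (9/2)x^2 - (9/4)x + 7/4
(D + (D + Δ) + (1/2)D) f = -14x^3 - (75/2)x^2 - (115/4)x + 6
E_{3/2} (D + (D + Δ) + (1/2)D) f = -14x^3 - (201/2)x^2 - (943/4)x - 675/4

the image equals g(x) = -14x^3 - (201/2)x^2 - (943/4)x - 675/4


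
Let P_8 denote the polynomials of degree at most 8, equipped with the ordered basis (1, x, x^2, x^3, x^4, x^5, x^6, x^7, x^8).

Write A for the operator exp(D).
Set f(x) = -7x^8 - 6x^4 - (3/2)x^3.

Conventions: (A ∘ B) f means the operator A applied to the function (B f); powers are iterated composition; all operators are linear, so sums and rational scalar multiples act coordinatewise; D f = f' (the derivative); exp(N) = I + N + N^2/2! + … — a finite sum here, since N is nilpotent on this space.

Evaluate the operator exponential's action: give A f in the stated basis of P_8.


the result is g(x) = -7x^8 - 56x^7 - 196x^6 - 392x^5 - 496x^4 - (835/2)x^3 - (473/2)x^2 - (169/2)x - 29/2

order-1 term: -56x^7 - 24x^3 - (9/2)x^2
order-2 term: -196x^6 - 36x^2 - (9/2)x
order-3 term: -392x^5 - 24x - 3/2
order-4 term: -490x^4 - 6
order-5 term: -392x^3
order-6 term: -196x^2
order-7 term: -56x
order-8 term: -7
the series for exp(D) f terminates at order 8
exp(D) f = -7x^8 - 56x^7 - 196x^6 - 392x^5 - 496x^4 - (835/2)x^3 - (473/2)x^2 - (169/2)x - 29/2


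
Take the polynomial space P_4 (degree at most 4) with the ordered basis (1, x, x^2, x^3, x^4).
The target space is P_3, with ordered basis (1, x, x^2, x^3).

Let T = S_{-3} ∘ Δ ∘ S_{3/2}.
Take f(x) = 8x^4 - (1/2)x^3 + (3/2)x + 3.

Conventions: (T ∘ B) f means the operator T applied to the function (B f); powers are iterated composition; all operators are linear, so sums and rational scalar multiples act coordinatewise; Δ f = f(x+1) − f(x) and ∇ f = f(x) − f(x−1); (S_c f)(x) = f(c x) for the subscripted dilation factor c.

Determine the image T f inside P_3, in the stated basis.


S_{3/2} f = (81/2)x^4 - (27/16)x^3 + (9/4)x + 3
Δ S_{3/2} f = 162x^3 + (3807/16)x^2 + (2511/16)x + 657/16
S_{-3} Δ S_{3/2} f = -4374x^3 + (34263/16)x^2 - (7533/16)x + 657/16

the result is g(x) = -4374x^3 + (34263/16)x^2 - (7533/16)x + 657/16


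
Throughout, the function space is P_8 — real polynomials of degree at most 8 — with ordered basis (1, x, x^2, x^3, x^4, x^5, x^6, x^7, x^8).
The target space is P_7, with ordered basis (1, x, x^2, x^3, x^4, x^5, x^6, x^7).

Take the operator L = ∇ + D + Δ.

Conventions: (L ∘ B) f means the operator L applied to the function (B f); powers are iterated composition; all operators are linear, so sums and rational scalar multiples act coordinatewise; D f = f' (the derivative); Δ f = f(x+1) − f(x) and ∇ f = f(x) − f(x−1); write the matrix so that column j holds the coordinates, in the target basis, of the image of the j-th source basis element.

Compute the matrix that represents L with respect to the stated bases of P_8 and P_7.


the matrix is [[0, 3, 0, 2, 0, 2, 0, 2, 0]; [0, 0, 6, 0, 8, 0, 12, 0, 16]; [0, 0, 0, 9, 0, 20, 0, 42, 0]; [0, 0, 0, 0, 12, 0, 40, 0, 112]; [0, 0, 0, 0, 0, 15, 0, 70, 0]; [0, 0, 0, 0, 0, 0, 18, 0, 112]; [0, 0, 0, 0, 0, 0, 0, 21, 0]; [0, 0, 0, 0, 0, 0, 0, 0, 24]] (rows listed top to bottom)

image of 1: 0
image of x: 3
image of x^2: 6x
image of x^3: 9x^2 + 2
image of x^4: 12x^3 + 8x
image of x^5: 15x^4 + 20x^2 + 2
image of x^6: 18x^5 + 40x^3 + 12x
image of x^7: 21x^6 + 70x^4 + 42x^2 + 2
image of x^8: 24x^7 + 112x^5 + 112x^3 + 16x
each image's coordinates form column j of the matrix


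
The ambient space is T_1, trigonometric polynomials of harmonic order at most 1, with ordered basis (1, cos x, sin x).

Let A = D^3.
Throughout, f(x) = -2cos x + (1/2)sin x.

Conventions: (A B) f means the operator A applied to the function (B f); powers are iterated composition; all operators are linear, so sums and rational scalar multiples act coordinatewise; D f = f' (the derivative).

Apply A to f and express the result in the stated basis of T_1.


the image equals g(x) = -(1/2)cos x - 2sin x

D f = (1/2)cos x + 2sin x
D D f = 2cos x - (1/2)sin x
D D D f = -(1/2)cos x - 2sin x


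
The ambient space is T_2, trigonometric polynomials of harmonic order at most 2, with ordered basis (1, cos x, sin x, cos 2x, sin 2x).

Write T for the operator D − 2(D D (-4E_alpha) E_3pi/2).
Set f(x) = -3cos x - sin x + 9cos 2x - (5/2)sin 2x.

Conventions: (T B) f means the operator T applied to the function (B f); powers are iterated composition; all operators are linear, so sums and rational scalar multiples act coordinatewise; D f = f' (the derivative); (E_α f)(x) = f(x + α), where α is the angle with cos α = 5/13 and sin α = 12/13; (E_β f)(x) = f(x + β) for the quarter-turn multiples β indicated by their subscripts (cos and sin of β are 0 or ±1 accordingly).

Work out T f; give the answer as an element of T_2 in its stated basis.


D f = -cos x + 3sin x - 5cos 2x - 18sin 2x
E_3pi/2 f = cos x - 3sin x - 9cos 2x + (5/2)sin 2x
E_alpha E_3pi/2 f = -(31/13)cos x - (27/13)sin x + (1371/169)cos 2x + (1565/338)sin 2x
(-4E_alpha) E_3pi/2 f = (124/13)cos x + (108/13)sin x - (5484/169)cos 2x - (3130/169)sin 2x
D (-4E_alpha) E_3pi/2 f = (108/13)cos x - (124/13)sin x - (6260/169)cos 2x + (10968/169)sin 2x
D D (-4E_alpha) E_3pi/2 f = -(124/13)cos x - (108/13)sin x + (21936/169)cos 2x + (12520/169)sin 2x
(-2(D D (-4E_alpha) E_3pi/2)) f = (248/13)cos x + (216/13)sin x - (43872/169)cos 2x - (25040/169)sin 2x
(D − 2(D D (-4E_alpha) E_3pi/2)) f = (235/13)cos x + (255/13)sin x - (44717/169)cos 2x - (28082/169)sin 2x

g(x) = (235/13)cos x + (255/13)sin x - (44717/169)cos 2x - (28082/169)sin 2x


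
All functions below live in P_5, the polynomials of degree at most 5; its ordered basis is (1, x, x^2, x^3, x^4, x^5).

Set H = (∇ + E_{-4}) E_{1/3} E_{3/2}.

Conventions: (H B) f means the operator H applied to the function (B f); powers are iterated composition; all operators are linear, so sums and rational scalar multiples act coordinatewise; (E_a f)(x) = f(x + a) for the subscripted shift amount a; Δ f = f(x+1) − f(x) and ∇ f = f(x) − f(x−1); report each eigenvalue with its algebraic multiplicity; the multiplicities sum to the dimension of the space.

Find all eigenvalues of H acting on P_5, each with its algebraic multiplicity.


λ = 1 (multiplicity 6)

image of 1: 1
image of x: x - 7/6
image of x^2: x^2 - (7/3)x + 265/36
image of x^3: x^3 - (7/2)x^2 + (265/12)x - 991/216
image of x^4: x^4 - (14/3)x^3 + (265/6)x^2 - (991/54)x + 42577/1296
image of x^5: x^5 - (35/6)x^4 + (1325/18)x^3 - (4955/108)x^2 + (212885/1296)x - 213367/7776
the matrix is upper triangular; its diagonal is (1, 1, 1, 1, 1, 1)
for a triangular matrix the eigenvalues are the diagonal entries, with algebraic multiplicity their repetition count


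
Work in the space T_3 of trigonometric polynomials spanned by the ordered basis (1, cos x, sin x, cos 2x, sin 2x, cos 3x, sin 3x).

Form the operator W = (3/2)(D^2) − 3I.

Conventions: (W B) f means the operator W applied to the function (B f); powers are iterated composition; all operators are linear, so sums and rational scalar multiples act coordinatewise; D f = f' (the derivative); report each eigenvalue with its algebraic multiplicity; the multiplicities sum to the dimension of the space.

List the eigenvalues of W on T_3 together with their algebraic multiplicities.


image of 1: -3
image of cos x: -(9/2)cos x
image of sin x: -(9/2)sin x
image of cos 2x: -9cos 2x
image of sin 2x: -9sin 2x
image of cos 3x: -(33/2)cos 3x
image of sin 3x: -(33/2)sin 3x
the matrix is diagonal; its diagonal is (-3, -9/2, -9/2, -9, -9, -33/2, -33/2)
for a triangular matrix the eigenvalues are the diagonal entries, with algebraic multiplicity their repetition count

λ = -33/2 (multiplicity 2), λ = -9 (multiplicity 2), λ = -9/2 (multiplicity 2), λ = -3 (multiplicity 1)


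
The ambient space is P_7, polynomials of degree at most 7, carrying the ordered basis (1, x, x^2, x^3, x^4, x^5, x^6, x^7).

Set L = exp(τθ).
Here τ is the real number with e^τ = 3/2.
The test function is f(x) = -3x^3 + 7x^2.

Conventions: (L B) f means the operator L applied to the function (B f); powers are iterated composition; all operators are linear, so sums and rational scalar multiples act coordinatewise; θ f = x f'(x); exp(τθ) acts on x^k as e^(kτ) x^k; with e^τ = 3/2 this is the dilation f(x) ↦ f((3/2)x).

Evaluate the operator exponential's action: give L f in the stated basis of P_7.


g(x) = -(81/8)x^3 + (63/4)x^2

exp(τθ) x^k = e^(kτ) x^k; with e^τ = 3/2 this sends x^k to (3/2)^k x^k
x^2 ↦ 9/4 x^2
x^3 ↦ 27/8 x^3
applying this coordinatewise to f: exp(τθ) f = -(81/8)x^3 + (63/4)x^2


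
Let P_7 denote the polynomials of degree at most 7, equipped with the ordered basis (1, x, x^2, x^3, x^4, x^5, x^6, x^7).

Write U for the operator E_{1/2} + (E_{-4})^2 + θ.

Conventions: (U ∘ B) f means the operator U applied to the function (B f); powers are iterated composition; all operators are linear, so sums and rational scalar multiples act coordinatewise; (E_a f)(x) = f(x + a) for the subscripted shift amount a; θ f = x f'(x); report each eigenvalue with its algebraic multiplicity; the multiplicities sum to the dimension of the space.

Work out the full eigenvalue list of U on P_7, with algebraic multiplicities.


λ = 2 (multiplicity 1), λ = 3 (multiplicity 1), λ = 4 (multiplicity 1), λ = 5 (multiplicity 1), λ = 6 (multiplicity 1), λ = 7 (multiplicity 1), λ = 8 (multiplicity 1), λ = 9 (multiplicity 1)

image of 1: 2
image of x: 3x - 15/2
image of x^2: 4x^2 - 15x + 257/4
image of x^3: 5x^3 - (45/2)x^2 + (771/4)x - 4095/8
image of x^4: 6x^4 - 30x^3 + (771/2)x^2 - (4095/2)x + 65537/16
image of x^5: 7x^5 - (75/2)x^4 + (1285/2)x^3 - (20475/4)x^2 + (327685/16)x - 1048575/32
image of x^6: 8x^6 - 45x^5 + (3855/4)x^4 - (20475/2)x^3 + (983055/16)x^2 - (3145725/16)x + 16777217/64
image of x^7: 9x^7 - (105/2)x^6 + (5397/4)x^5 - (143325/8)x^4 + (2293795/16)x^3 - (22020075/32)x^2 + (117440519/64)x - 268435455/128
the matrix is upper triangular; its diagonal is (2, 3, 4, 5, 6, 7, 8, 9)
for a triangular matrix the eigenvalues are the diagonal entries, with algebraic multiplicity their repetition count


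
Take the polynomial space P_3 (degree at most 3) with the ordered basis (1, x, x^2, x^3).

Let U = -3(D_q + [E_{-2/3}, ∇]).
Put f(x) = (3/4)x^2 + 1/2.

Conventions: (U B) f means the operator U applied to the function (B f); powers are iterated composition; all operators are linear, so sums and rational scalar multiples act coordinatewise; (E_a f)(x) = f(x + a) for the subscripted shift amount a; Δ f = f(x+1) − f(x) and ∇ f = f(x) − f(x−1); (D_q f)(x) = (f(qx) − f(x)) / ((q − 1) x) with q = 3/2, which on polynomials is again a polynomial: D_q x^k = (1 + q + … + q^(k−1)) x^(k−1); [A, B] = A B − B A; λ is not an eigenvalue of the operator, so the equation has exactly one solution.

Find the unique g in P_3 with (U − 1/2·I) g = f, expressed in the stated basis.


write g with unknown coordinates in the stated basis and equate coefficients in (U − 1/2·I) g = f
solving from the highest basis element down gives g = -(3/2)x^2 + (45/2)x - 136
check: U g = (45/4)x - 135/2
so U g − 1/2·g = (3/4)x^2 + 1/2 = f ✓

g(x) = -(3/2)x^2 + (45/2)x - 136


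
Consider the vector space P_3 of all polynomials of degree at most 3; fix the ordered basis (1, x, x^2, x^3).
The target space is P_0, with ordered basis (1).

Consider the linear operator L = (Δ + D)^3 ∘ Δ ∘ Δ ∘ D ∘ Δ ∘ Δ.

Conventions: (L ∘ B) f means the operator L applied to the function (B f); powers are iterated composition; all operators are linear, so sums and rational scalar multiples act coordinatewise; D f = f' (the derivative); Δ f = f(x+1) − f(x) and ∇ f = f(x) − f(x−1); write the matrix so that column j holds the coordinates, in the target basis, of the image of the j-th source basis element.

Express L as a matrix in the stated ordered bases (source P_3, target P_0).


the matrix is [[0, 0, 0, 0]] (rows listed top to bottom)

image of 1: 0
image of x: 0
image of x^2: 0
image of x^3: 0
each image's coordinates form column j of the matrix


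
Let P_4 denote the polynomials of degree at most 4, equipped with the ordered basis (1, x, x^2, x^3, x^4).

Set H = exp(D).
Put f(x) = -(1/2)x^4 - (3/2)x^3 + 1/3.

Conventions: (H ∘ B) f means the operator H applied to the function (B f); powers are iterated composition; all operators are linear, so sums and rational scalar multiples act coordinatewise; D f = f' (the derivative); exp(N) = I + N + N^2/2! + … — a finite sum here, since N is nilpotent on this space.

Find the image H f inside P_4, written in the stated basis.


the result is g(x) = -(1/2)x^4 - (7/2)x^3 - (15/2)x^2 - (13/2)x - 5/3

order-1 term: -2x^3 - (9/2)x^2
order-2 term: -3x^2 - (9/2)x
order-3 term: -2x - 3/2
order-4 term: -1/2
the series for exp(D) f terminates at order 4
exp(D) f = -(1/2)x^4 - (7/2)x^3 - (15/2)x^2 - (13/2)x - 5/3


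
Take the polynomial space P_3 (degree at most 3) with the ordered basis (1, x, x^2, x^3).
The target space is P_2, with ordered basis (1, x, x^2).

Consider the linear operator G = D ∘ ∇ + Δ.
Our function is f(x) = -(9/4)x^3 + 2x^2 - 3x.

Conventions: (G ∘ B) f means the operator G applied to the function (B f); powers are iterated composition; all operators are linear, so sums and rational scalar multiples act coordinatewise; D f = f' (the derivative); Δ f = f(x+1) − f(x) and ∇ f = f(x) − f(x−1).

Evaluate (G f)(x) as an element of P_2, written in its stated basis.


the image equals g(x) = -(27/4)x^2 - (65/4)x + 15/2

∇ f = -(27/4)x^2 + (43/4)x - 29/4
D ∇ f = -(27/2)x + 43/4
Δ f = -(27/4)x^2 - (11/4)x - 13/4
(D ∘ ∇ + Δ) f = -(27/4)x^2 - (65/4)x + 15/2


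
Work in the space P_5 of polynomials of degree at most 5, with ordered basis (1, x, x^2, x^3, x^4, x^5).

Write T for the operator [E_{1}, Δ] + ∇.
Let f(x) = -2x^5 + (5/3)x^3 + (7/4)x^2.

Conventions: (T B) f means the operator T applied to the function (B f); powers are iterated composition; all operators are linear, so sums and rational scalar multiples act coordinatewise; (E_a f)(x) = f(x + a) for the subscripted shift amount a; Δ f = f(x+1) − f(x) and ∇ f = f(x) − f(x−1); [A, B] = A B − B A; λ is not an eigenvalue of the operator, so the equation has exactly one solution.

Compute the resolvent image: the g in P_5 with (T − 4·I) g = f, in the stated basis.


the result is g(x) = (1/2)x^5 + (5/8)x^4 - (25/24)x^3 - (29/32)x^2 + (21/64)x + 13/768

write g with unknown coordinates in the stated basis and equate coefficients in (T − 4·I) g = f
solving from the highest basis element down gives g = (1/2)x^5 + (5/8)x^4 - (25/24)x^3 - (29/32)x^2 + (21/64)x + 13/768
check: T g = (5/2)x^4 - (5/2)x^3 - (15/8)x^2 + (21/16)x + 13/192
so T g − 4·g = -2x^5 + (5/3)x^3 + (7/4)x^2 = f ✓


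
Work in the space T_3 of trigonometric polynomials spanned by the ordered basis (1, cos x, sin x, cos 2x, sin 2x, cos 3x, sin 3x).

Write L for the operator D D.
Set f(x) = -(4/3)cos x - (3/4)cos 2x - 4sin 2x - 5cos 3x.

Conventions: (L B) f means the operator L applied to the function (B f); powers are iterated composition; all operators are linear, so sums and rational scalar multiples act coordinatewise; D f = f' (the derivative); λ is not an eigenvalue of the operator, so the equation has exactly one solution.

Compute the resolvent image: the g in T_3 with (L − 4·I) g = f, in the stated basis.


the image equals g(x) = (4/15)cos x + (3/32)cos 2x + (1/2)sin 2x + (5/13)cos 3x

write g with unknown coordinates in the stated basis and equate coefficients in (L − 4·I) g = f
solving from the highest basis element down gives g = (4/15)cos x + (3/32)cos 2x + (1/2)sin 2x + (5/13)cos 3x
check: L g = -(4/15)cos x - (3/8)cos 2x - 2sin 2x - (45/13)cos 3x
so L g − 4·g = -(4/3)cos x - (3/4)cos 2x - 4sin 2x - 5cos 3x = f ✓


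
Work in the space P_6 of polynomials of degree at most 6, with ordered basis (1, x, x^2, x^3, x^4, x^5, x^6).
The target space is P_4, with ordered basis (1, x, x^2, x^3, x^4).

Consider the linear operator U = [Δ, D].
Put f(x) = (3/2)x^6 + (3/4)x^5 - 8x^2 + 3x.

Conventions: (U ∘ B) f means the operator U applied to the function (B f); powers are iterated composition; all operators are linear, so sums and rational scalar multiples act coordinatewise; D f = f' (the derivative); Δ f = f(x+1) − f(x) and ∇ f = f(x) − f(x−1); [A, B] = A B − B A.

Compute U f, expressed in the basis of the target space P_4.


g(x) = 0

D f = 9x^5 + (15/4)x^4 - 16x + 3
Δ D f = 45x^4 + 105x^3 + (225/2)x^2 + 60x - 13/4
Δ f = 9x^5 + (105/4)x^4 + (75/2)x^3 + 30x^2 - (13/4)x - 11/4
D Δ f = 45x^4 + 105x^3 + (225/2)x^2 + 60x - 13/4
[Δ, D] f = 0


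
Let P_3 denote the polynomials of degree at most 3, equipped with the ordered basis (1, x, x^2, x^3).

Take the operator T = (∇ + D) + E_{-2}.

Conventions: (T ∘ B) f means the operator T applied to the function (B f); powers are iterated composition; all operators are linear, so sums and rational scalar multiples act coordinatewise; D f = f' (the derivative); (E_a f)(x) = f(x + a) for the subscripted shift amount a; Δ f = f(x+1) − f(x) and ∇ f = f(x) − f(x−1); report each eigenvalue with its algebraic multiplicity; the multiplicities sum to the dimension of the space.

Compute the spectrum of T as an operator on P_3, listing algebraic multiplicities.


image of 1: 1
image of x: x
image of x^2: x^2 + 3
image of x^3: x^3 + 9x - 7
the matrix is upper triangular; its diagonal is (1, 1, 1, 1)
for a triangular matrix the eigenvalues are the diagonal entries, with algebraic multiplicity their repetition count

λ = 1 (multiplicity 4)


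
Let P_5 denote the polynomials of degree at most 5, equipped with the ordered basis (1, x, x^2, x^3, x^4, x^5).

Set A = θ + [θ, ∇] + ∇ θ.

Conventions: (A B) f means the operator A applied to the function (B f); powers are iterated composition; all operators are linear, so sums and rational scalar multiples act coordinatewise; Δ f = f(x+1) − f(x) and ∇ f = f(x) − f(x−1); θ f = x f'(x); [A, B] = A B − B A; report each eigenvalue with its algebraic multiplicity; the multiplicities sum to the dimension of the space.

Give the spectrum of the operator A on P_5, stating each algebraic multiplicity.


λ = 0 (multiplicity 1), λ = 1 (multiplicity 1), λ = 2 (multiplicity 1), λ = 3 (multiplicity 1), λ = 4 (multiplicity 1), λ = 5 (multiplicity 1)

image of 1: 0
image of x: x
image of x^2: 2x^2 + 2x
image of x^3: 3x^3 + 6x^2 - 3x
image of x^4: 4x^4 + 12x^3 - 12x^2 + 4x
image of x^5: 5x^5 + 20x^4 - 30x^3 + 20x^2 - 5x
the matrix is upper triangular; its diagonal is (0, 1, 2, 3, 4, 5)
for a triangular matrix the eigenvalues are the diagonal entries, with algebraic multiplicity their repetition count


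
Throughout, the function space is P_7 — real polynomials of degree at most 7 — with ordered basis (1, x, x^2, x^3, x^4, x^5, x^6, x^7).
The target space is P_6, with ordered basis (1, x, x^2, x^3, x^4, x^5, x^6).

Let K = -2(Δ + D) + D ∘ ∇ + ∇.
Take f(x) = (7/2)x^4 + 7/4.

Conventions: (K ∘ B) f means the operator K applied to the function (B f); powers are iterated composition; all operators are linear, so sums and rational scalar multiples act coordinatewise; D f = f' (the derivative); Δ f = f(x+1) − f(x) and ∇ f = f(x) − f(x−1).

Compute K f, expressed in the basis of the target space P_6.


Δ f = 14x^3 + 21x^2 + 14x + 7/2
D f = 14x^3
(Δ + D) f = 28x^3 + 21x^2 + 14x + 7/2
(-2(Δ + D)) f = -56x^3 - 42x^2 - 28x - 7
∇ f = 14x^3 - 21x^2 + 14x - 7/2
D ∇ f = 42x^2 - 42x + 14
∇ f = 14x^3 - 21x^2 + 14x - 7/2
(-2(Δ + D) + D ∘ ∇ + ∇) f = -42x^3 - 21x^2 - 56x + 7/2

the result is g(x) = -42x^3 - 21x^2 - 56x + 7/2


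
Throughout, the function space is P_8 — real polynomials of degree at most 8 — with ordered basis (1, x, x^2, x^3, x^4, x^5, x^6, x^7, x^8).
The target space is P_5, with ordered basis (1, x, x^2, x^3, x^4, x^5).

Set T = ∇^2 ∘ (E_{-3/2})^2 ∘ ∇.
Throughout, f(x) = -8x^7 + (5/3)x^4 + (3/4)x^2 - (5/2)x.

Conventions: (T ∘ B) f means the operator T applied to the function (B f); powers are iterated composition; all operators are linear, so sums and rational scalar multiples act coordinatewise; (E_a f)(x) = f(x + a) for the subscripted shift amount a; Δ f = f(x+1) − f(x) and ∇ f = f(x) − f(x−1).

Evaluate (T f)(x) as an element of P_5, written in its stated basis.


∇ f = -56x^6 + 168x^5 - 280x^4 + (860/3)x^3 - 178x^2 + (385/6)x - 155/12
E_{-3/2} ∇ f = -56x^6 + 672x^5 - 3430x^4 + (28580/3)x^3 - (30341/2)x^2 + (78703/6)x - 115399/24
E_{-3/2} E_{-3/2} ∇ f = -56x^6 + 1176x^5 - 10360x^4 + (147020/3)x^3 - 131278x^2 + (1132801/6)x - 1366505/12
∇ ((E_{-3/2})^2 ∘ ∇) f = -336x^5 + 6720x^4 - 54320x^3 + 221780x^2 - 457232x + 2284061/6
∇ ∇ ((E_{-3/2})^2 ∘ ∇) f = -1680x^4 + 30240x^3 - 206640x^2 + 635080x - 740388

the result is g(x) = -1680x^4 + 30240x^3 - 206640x^2 + 635080x - 740388


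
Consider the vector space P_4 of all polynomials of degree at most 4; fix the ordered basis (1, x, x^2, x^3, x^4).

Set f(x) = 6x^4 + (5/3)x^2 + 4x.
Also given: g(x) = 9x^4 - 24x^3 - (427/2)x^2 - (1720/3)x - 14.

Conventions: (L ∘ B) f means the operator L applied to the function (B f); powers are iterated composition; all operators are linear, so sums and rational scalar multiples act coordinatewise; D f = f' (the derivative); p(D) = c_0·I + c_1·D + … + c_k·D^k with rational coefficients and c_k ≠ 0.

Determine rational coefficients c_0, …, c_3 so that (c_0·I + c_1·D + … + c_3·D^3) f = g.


c_0 = 3/2, c_1 = -1, c_2 = -3, c_3 = -4

D^0 f = 6x^4 + (5/3)x^2 + 4x
D^1 f = 24x^3 + (10/3)x + 4
D^2 f = 72x^2 + 10/3
D^3 f = 144x
matching coefficients of g against c_0 f + c_1 Df + … from the top degree down determines the c_i
solution: c_0 = 3/2, c_1 = -1, c_2 = -3, c_3 = -4


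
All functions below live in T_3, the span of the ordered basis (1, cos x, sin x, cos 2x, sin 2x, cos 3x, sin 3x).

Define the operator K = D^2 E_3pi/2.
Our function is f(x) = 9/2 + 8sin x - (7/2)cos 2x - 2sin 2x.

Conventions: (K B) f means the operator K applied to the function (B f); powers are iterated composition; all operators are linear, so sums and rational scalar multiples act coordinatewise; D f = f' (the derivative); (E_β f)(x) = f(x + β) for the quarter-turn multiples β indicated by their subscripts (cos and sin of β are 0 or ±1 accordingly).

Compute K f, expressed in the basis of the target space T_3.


E_3pi/2 f = 9/2 - 8cos x + (7/2)cos 2x + 2sin 2x
D E_3pi/2 f = 8sin x + 4cos 2x - 7sin 2x
D D E_3pi/2 f = 8cos x - 14cos 2x - 8sin 2x

g(x) = 8cos x - 14cos 2x - 8sin 2x


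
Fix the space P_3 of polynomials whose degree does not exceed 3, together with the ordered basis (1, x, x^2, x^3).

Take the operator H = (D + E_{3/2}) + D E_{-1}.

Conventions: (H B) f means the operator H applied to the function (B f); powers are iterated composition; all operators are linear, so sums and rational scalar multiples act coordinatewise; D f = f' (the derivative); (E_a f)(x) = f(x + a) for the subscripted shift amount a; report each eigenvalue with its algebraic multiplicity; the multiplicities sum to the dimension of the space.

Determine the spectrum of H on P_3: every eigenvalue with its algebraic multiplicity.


image of 1: 1
image of x: x + 7/2
image of x^2: x^2 + 7x + 1/4
image of x^3: x^3 + (21/2)x^2 + (3/4)x + 51/8
the matrix is upper triangular; its diagonal is (1, 1, 1, 1)
for a triangular matrix the eigenvalues are the diagonal entries, with algebraic multiplicity their repetition count

λ = 1 (multiplicity 4)


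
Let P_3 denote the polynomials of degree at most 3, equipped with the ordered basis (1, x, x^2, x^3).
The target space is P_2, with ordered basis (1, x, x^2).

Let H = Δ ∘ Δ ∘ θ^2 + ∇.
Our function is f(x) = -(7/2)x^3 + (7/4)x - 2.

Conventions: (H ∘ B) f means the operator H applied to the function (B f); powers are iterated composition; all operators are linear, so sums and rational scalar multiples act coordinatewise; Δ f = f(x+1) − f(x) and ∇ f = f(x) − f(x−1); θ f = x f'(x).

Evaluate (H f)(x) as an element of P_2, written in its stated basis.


θ f = -(21/2)x^3 + (7/4)x
θ θ f = -(63/2)x^3 + (7/4)x
Δ θ^2 f = -(189/2)x^2 - (189/2)x - 119/4
Δ Δ θ^2 f = -189x - 189
∇ f = -(21/2)x^2 + (21/2)x - 7/4
(Δ ∘ Δ ∘ θ^2 + ∇) f = -(21/2)x^2 - (357/2)x - 763/4

g(x) = -(21/2)x^2 - (357/2)x - 763/4


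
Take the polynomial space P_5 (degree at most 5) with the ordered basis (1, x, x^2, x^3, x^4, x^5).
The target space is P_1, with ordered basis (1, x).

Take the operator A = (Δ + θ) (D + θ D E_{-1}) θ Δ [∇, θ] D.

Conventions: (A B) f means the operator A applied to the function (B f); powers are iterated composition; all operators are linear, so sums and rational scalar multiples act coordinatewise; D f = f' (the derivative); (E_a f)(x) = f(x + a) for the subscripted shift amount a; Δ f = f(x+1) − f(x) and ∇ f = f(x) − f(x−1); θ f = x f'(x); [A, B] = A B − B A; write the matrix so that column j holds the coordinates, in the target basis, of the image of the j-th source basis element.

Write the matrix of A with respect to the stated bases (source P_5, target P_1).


image of 1: 0
image of x: 0
image of x^2: 0
image of x^3: 0
image of x^4: 0
image of x^5: 480x + 480
each image's coordinates form column j of the matrix

the matrix is [[0, 0, 0, 0, 0, 480]; [0, 0, 0, 0, 0, 480]] (rows listed top to bottom)


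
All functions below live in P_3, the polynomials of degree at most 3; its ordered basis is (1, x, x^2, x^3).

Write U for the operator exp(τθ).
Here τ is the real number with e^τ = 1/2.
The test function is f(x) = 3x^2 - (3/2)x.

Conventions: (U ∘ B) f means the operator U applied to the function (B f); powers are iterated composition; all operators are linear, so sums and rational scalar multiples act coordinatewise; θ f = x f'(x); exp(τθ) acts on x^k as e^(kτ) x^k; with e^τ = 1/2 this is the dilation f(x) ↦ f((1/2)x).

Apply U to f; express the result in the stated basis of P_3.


exp(τθ) x^k = e^(kτ) x^k; with e^τ = 1/2 this sends x^k to (1/2)^k x^k
x ↦ 1/2 x
x^2 ↦ 1/4 x^2
applying this coordinatewise to f: exp(τθ) f = (3/4)x^2 - (3/4)x

the result is g(x) = (3/4)x^2 - (3/4)x


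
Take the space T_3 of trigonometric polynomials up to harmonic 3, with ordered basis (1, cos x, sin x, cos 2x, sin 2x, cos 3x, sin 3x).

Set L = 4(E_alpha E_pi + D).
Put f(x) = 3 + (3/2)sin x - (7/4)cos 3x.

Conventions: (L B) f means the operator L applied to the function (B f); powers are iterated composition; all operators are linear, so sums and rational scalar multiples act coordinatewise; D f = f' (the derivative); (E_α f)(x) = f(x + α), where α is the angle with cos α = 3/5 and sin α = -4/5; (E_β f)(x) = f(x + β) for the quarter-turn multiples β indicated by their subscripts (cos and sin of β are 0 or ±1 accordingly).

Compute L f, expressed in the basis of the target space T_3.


g(x) = 12 + (54/5)cos x - (18/5)sin x - (819/125)cos 3x + (2933/125)sin 3x

E_pi f = 3 - (3/2)sin x + (7/4)cos 3x
E_alpha E_pi f = 3 + (6/5)cos x - (9/10)sin x - (819/500)cos 3x + (77/125)sin 3x
D f = (3/2)cos x + (21/4)sin 3x
(E_alpha E_pi + D) f = 3 + (27/10)cos x - (9/10)sin x - (819/500)cos 3x + (2933/500)sin 3x
(4(E_alpha E_pi + D)) f = 12 + (54/5)cos x - (18/5)sin x - (819/125)cos 3x + (2933/125)sin 3x


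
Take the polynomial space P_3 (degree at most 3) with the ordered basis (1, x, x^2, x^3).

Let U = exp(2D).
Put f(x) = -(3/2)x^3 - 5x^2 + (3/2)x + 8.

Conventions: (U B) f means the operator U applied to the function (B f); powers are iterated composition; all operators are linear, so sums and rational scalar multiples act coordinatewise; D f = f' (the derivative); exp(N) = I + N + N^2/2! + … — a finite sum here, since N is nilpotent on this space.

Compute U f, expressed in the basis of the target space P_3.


g(x) = -(3/2)x^3 - 14x^2 - (73/2)x - 21

order-1 term: -9x^2 - 20x + 3
order-2 term: -18x - 20
order-3 term: -12
the series for exp(2D) f terminates at order 3
exp(2D) f = -(3/2)x^3 - 14x^2 - (73/2)x - 21


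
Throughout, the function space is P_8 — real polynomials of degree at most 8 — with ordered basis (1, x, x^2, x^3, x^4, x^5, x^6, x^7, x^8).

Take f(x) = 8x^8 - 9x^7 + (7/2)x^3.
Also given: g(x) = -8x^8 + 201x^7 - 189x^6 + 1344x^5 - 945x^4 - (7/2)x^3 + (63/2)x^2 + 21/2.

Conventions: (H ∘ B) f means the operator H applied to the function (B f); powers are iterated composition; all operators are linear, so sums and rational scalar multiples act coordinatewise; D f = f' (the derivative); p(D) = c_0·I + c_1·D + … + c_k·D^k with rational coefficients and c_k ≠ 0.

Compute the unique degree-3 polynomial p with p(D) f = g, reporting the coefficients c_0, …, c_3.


c_0 = -1, c_1 = 3, c_2 = 0, c_3 = 1/2

D^0 f = 8x^8 - 9x^7 + (7/2)x^3
D^1 f = 64x^7 - 63x^6 + (21/2)x^2
D^2 f = 448x^6 - 378x^5 + 21x
D^3 f = 2688x^5 - 1890x^4 + 21
matching coefficients of g against c_0 f + c_1 Df + … from the top degree down determines the c_i
solution: c_0 = -1, c_1 = 3, c_2 = 0, c_3 = 1/2


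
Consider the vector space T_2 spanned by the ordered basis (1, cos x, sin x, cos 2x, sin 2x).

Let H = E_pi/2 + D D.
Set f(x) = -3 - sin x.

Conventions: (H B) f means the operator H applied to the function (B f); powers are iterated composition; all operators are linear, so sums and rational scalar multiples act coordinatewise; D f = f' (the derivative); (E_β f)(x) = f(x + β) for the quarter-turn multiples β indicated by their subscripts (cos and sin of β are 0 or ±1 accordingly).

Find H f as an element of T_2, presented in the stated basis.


the image equals g(x) = -3 - cos x + sin x

E_pi/2 f = -3 - cos x
D f = -cos x
D D f = sin x
(E_pi/2 + D D) f = -3 - cos x + sin x


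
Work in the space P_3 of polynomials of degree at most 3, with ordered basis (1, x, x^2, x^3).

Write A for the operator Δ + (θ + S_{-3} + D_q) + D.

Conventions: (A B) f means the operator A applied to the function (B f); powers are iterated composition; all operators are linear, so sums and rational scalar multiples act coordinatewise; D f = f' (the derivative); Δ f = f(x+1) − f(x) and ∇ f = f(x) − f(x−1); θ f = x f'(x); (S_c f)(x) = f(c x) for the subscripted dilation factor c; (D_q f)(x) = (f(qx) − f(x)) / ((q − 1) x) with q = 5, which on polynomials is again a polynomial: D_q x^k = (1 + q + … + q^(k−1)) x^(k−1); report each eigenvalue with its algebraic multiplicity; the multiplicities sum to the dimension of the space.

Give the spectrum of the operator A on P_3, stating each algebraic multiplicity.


image of 1: 1
image of x: -2x + 3
image of x^2: 11x^2 + 10x + 1
image of x^3: -24x^3 + 37x^2 + 3x + 1
the matrix is upper triangular; its diagonal is (1, -2, 11, -24)
for a triangular matrix the eigenvalues are the diagonal entries, with algebraic multiplicity their repetition count

λ = -24 (multiplicity 1), λ = -2 (multiplicity 1), λ = 1 (multiplicity 1), λ = 11 (multiplicity 1)


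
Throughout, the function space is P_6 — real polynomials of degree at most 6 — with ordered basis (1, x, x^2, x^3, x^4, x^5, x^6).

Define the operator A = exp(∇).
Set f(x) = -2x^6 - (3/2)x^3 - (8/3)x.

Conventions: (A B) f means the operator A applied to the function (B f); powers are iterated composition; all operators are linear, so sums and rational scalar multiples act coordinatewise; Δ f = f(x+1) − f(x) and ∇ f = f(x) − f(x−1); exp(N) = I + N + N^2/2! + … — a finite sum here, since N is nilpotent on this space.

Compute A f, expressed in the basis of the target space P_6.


order-1 term: -12x^5 + 30x^4 - 40x^3 + (51/2)x^2 - (15/2)x - 13/6
order-2 term: -30x^4 + 120x^3 - 210x^2 + (351/2)x - 115/2
order-3 term: -40x^3 + 180x^2 - 300x + 357/2
order-4 term: -30x^2 + 120x - 130
order-5 term: -12x + 30
order-6 term: -2
the series for exp(∇) f terminates at order 6
exp(∇) f = -2x^6 - 12x^5 + (77/2)x^3 - (69/2)x^2 - (80/3)x + 101/6

the result is g(x) = -2x^6 - 12x^5 + (77/2)x^3 - (69/2)x^2 - (80/3)x + 101/6


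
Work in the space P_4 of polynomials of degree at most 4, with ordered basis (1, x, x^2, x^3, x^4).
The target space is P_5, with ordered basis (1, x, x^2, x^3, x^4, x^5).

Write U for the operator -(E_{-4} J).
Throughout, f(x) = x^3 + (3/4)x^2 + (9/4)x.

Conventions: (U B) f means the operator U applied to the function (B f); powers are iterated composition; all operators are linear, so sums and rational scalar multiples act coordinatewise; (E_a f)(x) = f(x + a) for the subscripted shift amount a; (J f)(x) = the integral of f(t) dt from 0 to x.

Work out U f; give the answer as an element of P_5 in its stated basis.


J f = (1/4)x^4 + (1/4)x^3 + (9/8)x^2
E_{-4} J f = (1/4)x^4 - (15/4)x^3 + (177/8)x^2 - 61x + 66
(-(E_{-4} J)) f = -(1/4)x^4 + (15/4)x^3 - (177/8)x^2 + 61x - 66

the image equals g(x) = -(1/4)x^4 + (15/4)x^3 - (177/8)x^2 + 61x - 66


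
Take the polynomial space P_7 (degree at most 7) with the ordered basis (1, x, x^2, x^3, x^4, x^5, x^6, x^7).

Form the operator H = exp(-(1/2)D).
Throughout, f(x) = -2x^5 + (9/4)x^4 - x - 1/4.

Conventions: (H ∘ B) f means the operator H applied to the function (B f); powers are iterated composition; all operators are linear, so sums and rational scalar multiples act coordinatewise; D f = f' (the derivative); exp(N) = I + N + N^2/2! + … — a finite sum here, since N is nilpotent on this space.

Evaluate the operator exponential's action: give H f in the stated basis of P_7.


order-1 term: 5x^4 - (9/2)x^3 + 1/2
order-2 term: -5x^3 + (27/8)x^2
order-3 term: (5/2)x^2 - (9/8)x
order-4 term: -(5/8)x + 9/64
order-5 term: 1/16
the series for exp(-(1/2)D) f terminates at order 5
exp(-(1/2)D) f = -2x^5 + (29/4)x^4 - (19/2)x^3 + (47/8)x^2 - (11/4)x + 29/64

the result is g(x) = -2x^5 + (29/4)x^4 - (19/2)x^3 + (47/8)x^2 - (11/4)x + 29/64


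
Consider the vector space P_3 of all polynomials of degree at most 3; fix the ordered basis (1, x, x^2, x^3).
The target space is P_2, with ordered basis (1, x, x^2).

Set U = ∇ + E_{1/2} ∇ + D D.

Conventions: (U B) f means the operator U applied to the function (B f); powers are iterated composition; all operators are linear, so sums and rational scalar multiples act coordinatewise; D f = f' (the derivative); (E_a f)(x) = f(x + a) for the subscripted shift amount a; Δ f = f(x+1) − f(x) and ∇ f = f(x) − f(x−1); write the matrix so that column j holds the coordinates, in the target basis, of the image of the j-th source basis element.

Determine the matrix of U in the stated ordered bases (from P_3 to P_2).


image of 1: 0
image of x: 2
image of x^2: 4x + 1
image of x^3: 6x^2 + 3x + 5/4
each image's coordinates form column j of the matrix

the matrix is [[0, 2, 1, 5/4]; [0, 0, 4, 3]; [0, 0, 0, 6]] (rows listed top to bottom)


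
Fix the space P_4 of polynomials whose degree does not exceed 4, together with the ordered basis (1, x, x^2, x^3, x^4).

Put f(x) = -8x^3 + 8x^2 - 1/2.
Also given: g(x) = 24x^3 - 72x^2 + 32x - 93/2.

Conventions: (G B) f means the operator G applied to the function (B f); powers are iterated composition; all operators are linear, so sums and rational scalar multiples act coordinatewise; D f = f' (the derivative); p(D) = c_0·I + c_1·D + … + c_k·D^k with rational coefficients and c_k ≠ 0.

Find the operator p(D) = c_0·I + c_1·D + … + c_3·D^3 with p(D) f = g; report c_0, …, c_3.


D^0 f = -8x^3 + 8x^2 - 1/2
D^1 f = -24x^2 + 16x
D^2 f = -48x + 16
D^3 f = -48
matching coefficients of g against c_0 f + c_1 Df + … from the top degree down determines the c_i
solution: c_0 = -3, c_1 = 2, c_2 = 0, c_3 = 1

c_0 = -3, c_1 = 2, c_2 = 0, c_3 = 1


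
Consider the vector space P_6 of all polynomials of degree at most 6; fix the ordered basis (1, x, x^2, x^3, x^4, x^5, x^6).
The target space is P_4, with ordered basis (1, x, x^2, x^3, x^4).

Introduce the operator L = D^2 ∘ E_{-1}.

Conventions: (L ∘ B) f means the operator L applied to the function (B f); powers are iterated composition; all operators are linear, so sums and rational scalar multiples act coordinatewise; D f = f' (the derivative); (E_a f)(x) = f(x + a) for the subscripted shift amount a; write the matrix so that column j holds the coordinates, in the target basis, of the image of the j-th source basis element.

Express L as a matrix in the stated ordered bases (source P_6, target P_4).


the matrix is [[0, 0, 2, -6, 12, -20, 30]; [0, 0, 0, 6, -24, 60, -120]; [0, 0, 0, 0, 12, -60, 180]; [0, 0, 0, 0, 0, 20, -120]; [0, 0, 0, 0, 0, 0, 30]] (rows listed top to bottom)

image of 1: 0
image of x: 0
image of x^2: 2
image of x^3: 6x - 6
image of x^4: 12x^2 - 24x + 12
image of x^5: 20x^3 - 60x^2 + 60x - 20
image of x^6: 30x^4 - 120x^3 + 180x^2 - 120x + 30
each image's coordinates form column j of the matrix
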